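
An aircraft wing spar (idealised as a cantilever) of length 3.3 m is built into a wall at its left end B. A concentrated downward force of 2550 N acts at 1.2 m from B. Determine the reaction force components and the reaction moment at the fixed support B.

ΣF_x = 0: B_x = 0.
ΣF_y = 0: B_y − 2550 = 0 → B_y = 2550 N.
ΣM about B: M_B − 2550·1.2 = 0 → M_B = 3060 N·m.

B_x = 0, B_y = 2550 N, M_B = 3060 N·m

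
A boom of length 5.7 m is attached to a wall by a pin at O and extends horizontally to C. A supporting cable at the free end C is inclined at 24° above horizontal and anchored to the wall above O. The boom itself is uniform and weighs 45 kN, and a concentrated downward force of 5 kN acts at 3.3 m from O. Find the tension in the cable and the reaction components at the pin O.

T = 62.44 kN, O_x = 57.04 kN, O_y = 24.61 kN

ΣM about O: T·sin24°·5.7 − 45·2.85 − 5·3.3 = 0 → T = 144.75/(5.7·0.406737) = 62.4353 ≈ 62.44 kN.
ΣF_x = 0: O_x − T·cos24° = 0 → O_x = 62.4353 × 0.913545 = 57.04 kN.
ΣF_y = 0: O_y + T·sin24° − 45 − 5 = 0 → O_y = 50 − 62.4353 × 0.406737 = 24.61 kN.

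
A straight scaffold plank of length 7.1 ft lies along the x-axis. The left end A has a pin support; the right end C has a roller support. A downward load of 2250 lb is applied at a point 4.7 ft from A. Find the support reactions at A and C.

A_x = 0, A_y = 760.6 lb, C_y = 1489 lb

Taking moments about A: C_y·7.1 − 2250·4.7 = 0 → C_y = 10575/7.1 = 1489.44 ≈ 1489 lb.
ΣF_y = 0: A_y + 1489.44 − 2250 = 0 → A_y = 760.6 lb.
ΣF_x = 0: no horizontal applied forces, so A_x = 0.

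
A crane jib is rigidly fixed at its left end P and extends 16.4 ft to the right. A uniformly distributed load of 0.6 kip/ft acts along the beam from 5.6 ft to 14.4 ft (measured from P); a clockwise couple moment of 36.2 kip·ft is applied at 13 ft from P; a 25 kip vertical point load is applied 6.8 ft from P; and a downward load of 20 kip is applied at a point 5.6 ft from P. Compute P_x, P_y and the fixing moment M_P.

P_x = 0, P_y = 50.28 kip, M_P = 371.0 kip·ft

Resultant of the distributed load: 0.6 × 8.8 = 5.28 kip at 10 ft from P.
ΣF_x = 0: P_x = 0.
ΣF_y = 0: P_y − 0.6·8.8 − 25 − 20 = 0 → P_y = 50.28 kip.
ΣM about P: M_P − (0.6·8.8)·10 − 36.2 − 25·6.8 − 20·5.6 = 0 → M_P = 371.0 kip·ft.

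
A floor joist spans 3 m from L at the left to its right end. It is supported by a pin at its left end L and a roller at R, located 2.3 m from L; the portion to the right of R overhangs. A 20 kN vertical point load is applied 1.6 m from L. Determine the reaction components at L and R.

Moments about L: R_y·2.3 − 20·1.6 = 0 → R_y = 32/2.3 = 13.913 ≈ 13.91 kN.
ΣF_y = 0: L_y + 13.913 − 20 = 0 → L_y = 6.087 kN.
ΣF_x = 0: no horizontal applied forces, so L_x = 0.

L_x = 0, L_y = 6.087 kN, R_y = 13.91 kN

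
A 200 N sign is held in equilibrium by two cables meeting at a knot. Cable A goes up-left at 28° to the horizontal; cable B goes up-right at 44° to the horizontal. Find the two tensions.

ΣF_x = 0: −T_A·cos28° + T_B·cos44° = 0 → T_B = 1.22744·T_A.
ΣF_y = 0: T_A·sin28° + T_B·sin44° = 200.
Substitute: T_A·(0.469472 + 1.22744·0.694658) = 200 → T_A = 151.272 ≈ 151.3 N.
Then T_B = 1.22744 × 151.272 = 185.7 N.

T_A = 151.3 N, T_B = 185.7 N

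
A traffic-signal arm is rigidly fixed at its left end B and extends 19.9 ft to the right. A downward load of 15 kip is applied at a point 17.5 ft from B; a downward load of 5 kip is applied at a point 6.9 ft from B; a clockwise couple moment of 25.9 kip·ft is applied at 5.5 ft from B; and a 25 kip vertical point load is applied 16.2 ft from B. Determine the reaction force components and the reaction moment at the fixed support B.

B_x = 0, B_y = 45.00 kip, M_B = 727.9 kip·ft

ΣF_x = 0: B_x = 0.
ΣF_y = 0: B_y − 15 − 5 − 25 = 0 → B_y = 45.00 kip.
ΣM about B: M_B − 15·17.5 − 5·6.9 − 25.9 − 25·16.2 = 0 → M_B = 727.9 kip·ft.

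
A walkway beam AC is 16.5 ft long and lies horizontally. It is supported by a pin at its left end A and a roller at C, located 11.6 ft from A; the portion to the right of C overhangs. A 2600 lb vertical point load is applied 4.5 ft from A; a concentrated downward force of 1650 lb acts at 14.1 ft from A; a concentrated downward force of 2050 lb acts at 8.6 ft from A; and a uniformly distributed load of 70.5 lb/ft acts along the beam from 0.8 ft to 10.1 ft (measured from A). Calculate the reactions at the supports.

Resultant of the distributed load: 70.5 × 9.3 = 655.65 lb at 5.45 ft from A.
Taking moments about A: C_y·11.6 − 2600·4.5 − 1650·14.1 − 2050·8.6 − (70.5·9.3)·5.45 = 0 → C_y = 56168.2925/11.6 = 4842.09 ≈ 4842 lb.
ΣF_y = 0: A_y + 4842.09 − 2600 − 1650 − 2050 − 70.5·9.3 = 0 → A_y = 2114 lb.
ΣF_x = 0: no horizontal applied forces, so A_x = 0.

A_x = 0, A_y = 2114 lb, C_y = 4842 lb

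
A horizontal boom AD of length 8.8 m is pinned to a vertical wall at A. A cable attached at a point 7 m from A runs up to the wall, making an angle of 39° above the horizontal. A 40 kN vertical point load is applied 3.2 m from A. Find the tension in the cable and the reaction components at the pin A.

T = 29.06 kN, A_x = 22.58 kN, A_y = 21.71 kN

ΣM about A: T·sin39°·7 − 40·3.2 = 0 → T = 128/(7·0.62932) = 29.0563 ≈ 29.06 kN.
ΣF_x = 0: A_x − T·cos39° = 0 → A_x = 29.0563 × 0.777146 = 22.58 kN.
ΣF_y = 0: A_y + T·sin39° − 40 = 0 → A_y = 40 − 29.0563 × 0.62932 = 21.71 kN.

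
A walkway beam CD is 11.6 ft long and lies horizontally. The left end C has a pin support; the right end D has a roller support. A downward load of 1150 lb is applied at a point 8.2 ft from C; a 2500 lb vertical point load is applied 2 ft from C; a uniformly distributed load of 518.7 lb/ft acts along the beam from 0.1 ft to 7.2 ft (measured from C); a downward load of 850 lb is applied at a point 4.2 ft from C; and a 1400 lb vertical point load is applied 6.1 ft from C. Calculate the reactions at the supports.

Resultant of the distributed load: 518.7 × 7.1 = 3682.77 lb at 3.65 ft from C.
Taking moments about C: D_y·11.6 − 1150·8.2 − 2500·2 − (518.7·7.1)·3.65 − 850·4.2 − 1400·6.1 = 0 → D_y = 39982.1105/11.6 = 3446.73 ≈ 3447 lb.
ΣF_y = 0: C_y + 3446.73 − 1150 − 2500 − 518.7·7.1 − 850 − 1400 = 0 → C_y = 6136 lb.
ΣF_x = 0: no horizontal applied forces, so C_x = 0.

C_x = 0, C_y = 6136 lb, D_y = 3447 lb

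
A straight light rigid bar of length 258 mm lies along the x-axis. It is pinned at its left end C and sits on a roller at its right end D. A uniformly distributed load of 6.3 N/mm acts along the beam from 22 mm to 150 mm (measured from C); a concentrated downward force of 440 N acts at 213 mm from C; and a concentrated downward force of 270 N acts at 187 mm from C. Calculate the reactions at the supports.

C_x = 0, C_y = 688.6 N, D_y = 827.8 N

Resultant of the distributed load: 6.3 × 128 = 806.4 N at 86 mm from C.
ΣM about C: D_y·258 − (6.3·128)·86 − 440·213 − 270·187 = 0 → D_y = 213560.4/258 = 827.753 ≈ 827.8 N.
ΣF_y = 0: C_y + 827.753 − 6.3·128 − 440 − 270 = 0 → C_y = 688.6 N.
ΣF_x = 0: no horizontal applied forces, so C_x = 0.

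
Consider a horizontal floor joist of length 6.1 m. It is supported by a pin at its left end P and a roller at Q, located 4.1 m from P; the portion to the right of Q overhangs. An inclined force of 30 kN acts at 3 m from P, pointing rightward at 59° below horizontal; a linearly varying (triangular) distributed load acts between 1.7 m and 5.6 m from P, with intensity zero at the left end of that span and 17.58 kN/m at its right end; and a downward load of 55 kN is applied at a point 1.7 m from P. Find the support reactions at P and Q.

P_x = -15.45 kN, P_y = 37.42 kN, Q_y = 77.57 kN

Resultant of the triangular load: ½ × 17.58 × 3.9 = 34.281 kN, acting at 4.3 m from P (one-third of the span from the peak).
Taking moments about P: Q_y·4.1 − 30·sin59°·3 − (½·17.58·3.9)·4.3 − 55·1.7 = 0 → Q_y = 318.053/4.1 = 77.5739 ≈ 77.57 kN.
ΣF_y = 0: P_y + 77.5739 − 30·sin59° − ½·17.58·3.9 − 55 = 0 → P_y = 37.42 kN.
ΣF_x = 0: P_x + 30·cos59° = 0 → P_x = -15.45 kN.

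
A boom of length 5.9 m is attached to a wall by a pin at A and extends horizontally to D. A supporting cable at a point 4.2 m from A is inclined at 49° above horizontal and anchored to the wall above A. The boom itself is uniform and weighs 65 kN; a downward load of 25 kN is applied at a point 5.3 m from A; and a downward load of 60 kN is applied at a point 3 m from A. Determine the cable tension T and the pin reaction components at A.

T = 159.1 kN, A_x = 104.4 kN, A_y = 29.94 kN

ΣM about A: T·sin49°·4.2 − 65·2.95 − 25·5.3 − 60·3 = 0 → T = 504.25/(4.2·0.75471) = 159.08 ≈ 159.1 kN.
ΣF_x = 0: A_x − T·cos49° = 0 → A_x = 159.08 × 0.656059 = 104.4 kN.
ΣF_y = 0: A_y + T·sin49° − 65 − 25 − 60 = 0 → A_y = 150 − 159.08 × 0.75471 = 29.94 kN.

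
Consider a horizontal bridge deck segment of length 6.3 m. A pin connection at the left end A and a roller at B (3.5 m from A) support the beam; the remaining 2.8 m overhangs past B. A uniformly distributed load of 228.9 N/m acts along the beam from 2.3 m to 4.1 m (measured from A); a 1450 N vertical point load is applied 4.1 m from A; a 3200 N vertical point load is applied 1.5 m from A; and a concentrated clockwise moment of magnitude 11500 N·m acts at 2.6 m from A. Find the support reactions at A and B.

Resultant of the distributed load: 228.9 × 1.8 = 412.02 N at 3.2 m from A.
ΣM about A: B_y·3.5 − (228.9·1.8)·3.2 − 1450·4.1 − 3200·1.5 − 11500 = 0 → B_y = 23563.464/3.5 = 6732.42 ≈ 6732 N.
ΣF_y = 0: A_y + 6732.42 − 228.9·1.8 − 1450 − 3200 = 0 → A_y = -1670 N.
ΣF_x = 0: no horizontal applied forces, so A_x = 0.

A_x = 0, A_y = -1670 N, B_y = 6732 N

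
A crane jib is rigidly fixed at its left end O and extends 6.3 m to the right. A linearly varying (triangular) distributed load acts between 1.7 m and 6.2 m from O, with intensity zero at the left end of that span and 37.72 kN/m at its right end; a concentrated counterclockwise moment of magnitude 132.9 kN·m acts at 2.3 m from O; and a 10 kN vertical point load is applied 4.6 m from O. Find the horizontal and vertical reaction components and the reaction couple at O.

Resultant of the triangular load: ½ × 37.72 × 4.5 = 84.87 kN, acting at 4.7 m from O (one-third of the span from the peak).
ΣF_x = 0: O_x = 0.
ΣF_y = 0: O_y − ½·37.72·4.5 − 10 = 0 → O_y = 94.87 kN.
ΣM about O: M_O − (½·37.72·4.5)·4.7 + 132.9 − 10·4.6 = 0 → M_O = 312.0 kN·m.

O_x = 0, O_y = 94.87 kN, M_O = 312.0 kN·m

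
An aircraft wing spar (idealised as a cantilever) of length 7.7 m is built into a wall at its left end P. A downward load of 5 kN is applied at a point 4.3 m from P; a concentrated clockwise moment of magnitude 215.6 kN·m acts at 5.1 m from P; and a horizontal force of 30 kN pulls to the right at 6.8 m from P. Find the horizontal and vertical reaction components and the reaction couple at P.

P_x = -30.00 kN, P_y = 5.000 kN, M_P = 237.1 kN·m

ΣF_x = 0: P_x + 30 = 0 → P_x = -30.00 kN.
ΣF_y = 0: P_y − 5 = 0 → P_y = 5.000 kN.
ΣM about P: M_P − 5·4.3 − 215.6 = 0 → M_P = 237.1 kN·m.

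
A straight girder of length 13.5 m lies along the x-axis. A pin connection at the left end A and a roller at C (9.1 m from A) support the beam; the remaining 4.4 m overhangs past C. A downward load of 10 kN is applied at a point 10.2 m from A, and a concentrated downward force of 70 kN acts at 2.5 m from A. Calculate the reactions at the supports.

ΣM about A: C_y·9.1 − 10·10.2 − 70·2.5 = 0 → C_y = 277/9.1 = 30.4396 ≈ 30.44 kN.
ΣF_y = 0: A_y + 30.4396 − 10 − 70 = 0 → A_y = 49.56 kN.
ΣF_x = 0: no horizontal applied forces, so A_x = 0.

A_x = 0, A_y = 49.56 kN, C_y = 30.44 kN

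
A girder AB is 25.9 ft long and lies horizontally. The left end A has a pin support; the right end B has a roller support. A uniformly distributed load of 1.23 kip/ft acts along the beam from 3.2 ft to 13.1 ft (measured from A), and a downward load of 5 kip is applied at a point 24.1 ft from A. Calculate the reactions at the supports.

A_x = 0, A_y = 8.693 kip, B_y = 8.484 kip

Resultant of the distributed load: 1.23 × 9.9 = 12.177 kip at 8.15 ft from A.
Moments about A: B_y·25.9 − (1.23·9.9)·8.15 − 5·24.1 = 0 → B_y = 219.74255/25.9 = 8.48427 ≈ 8.484 kip.
ΣF_y = 0: A_y + 8.48427 − 1.23·9.9 − 5 = 0 → A_y = 8.693 kip.
ΣF_x = 0: no horizontal applied forces, so A_x = 0.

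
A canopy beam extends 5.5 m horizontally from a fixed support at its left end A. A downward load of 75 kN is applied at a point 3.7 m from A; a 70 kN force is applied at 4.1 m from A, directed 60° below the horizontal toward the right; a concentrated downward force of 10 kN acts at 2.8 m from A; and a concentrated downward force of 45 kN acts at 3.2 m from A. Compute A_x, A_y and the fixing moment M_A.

ΣF_x = 0: A_x + 70·cos60° = 0 → A_x = -35.00 kN.
ΣF_y = 0: A_y − 75 − 70·sin60° − 10 − 45 = 0 → A_y = 190.6 kN.
ΣM about A: M_A − 75·3.7 − 70·sin60°·4.1 − 10·2.8 − 45·3.2 = 0 → M_A = 698.0 kN·m.

A_x = -35.00 kN, A_y = 190.6 kN, M_A = 698.0 kN·m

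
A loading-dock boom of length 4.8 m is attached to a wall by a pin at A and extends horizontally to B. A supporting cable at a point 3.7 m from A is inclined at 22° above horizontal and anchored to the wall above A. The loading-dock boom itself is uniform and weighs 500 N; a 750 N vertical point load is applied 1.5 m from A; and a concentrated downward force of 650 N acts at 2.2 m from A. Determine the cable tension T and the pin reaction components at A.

T = 2709 N, A_x = 2512 N, A_y = 885.1 N

ΣM about A: T·sin22°·3.7 − 500·2.4 − 750·1.5 − 650·2.2 = 0 → T = 3755/(3.7·0.374607) = 2709.15 ≈ 2709 N.
ΣF_x = 0: A_x − T·cos22° = 0 → A_x = 2709.15 × 0.927184 = 2512 N.
ΣF_y = 0: A_y + T·sin22° − 500 − 750 − 650 = 0 → A_y = 1900 − 2709.15 × 0.374607 = 885.1 N.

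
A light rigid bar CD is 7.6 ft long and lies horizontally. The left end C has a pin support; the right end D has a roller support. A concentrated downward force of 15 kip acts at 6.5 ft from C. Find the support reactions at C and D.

ΣM about C: D_y·7.6 − 15·6.5 = 0 → D_y = 97.5/7.6 = 12.8289 ≈ 12.83 kip.
ΣF_y = 0: C_y + 12.8289 − 15 = 0 → C_y = 2.171 kip.
ΣF_x = 0: no horizontal applied forces, so C_x = 0.

C_x = 0, C_y = 2.171 kip, D_y = 12.83 kip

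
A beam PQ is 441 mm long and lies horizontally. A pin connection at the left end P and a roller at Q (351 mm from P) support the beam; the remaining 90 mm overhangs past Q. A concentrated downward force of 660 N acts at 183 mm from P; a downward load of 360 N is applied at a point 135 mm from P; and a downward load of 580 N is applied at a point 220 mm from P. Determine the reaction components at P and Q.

P_x = 0, P_y = 753.9 N, Q_y = 846.1 N

ΣM about P: Q_y·351 − 660·183 − 360·135 − 580·220 = 0 → Q_y = 296980/351 = 846.097 ≈ 846.1 N.
ΣF_y = 0: P_y + 846.097 − 660 − 360 − 580 = 0 → P_y = 753.9 N.
ΣF_x = 0: no horizontal applied forces, so P_x = 0.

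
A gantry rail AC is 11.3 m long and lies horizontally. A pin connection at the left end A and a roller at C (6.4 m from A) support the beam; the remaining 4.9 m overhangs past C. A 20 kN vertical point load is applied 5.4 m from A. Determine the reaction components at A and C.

A_x = 0, A_y = 3.125 kN, C_y = 16.88 kN

Moments about A: C_y·6.4 − 20·5.4 = 0 → C_y = 108/6.4 = 16.875 ≈ 16.88 kN.
ΣF_y = 0: A_y + 16.875 − 20 = 0 → A_y = 3.125 kN.
ΣF_x = 0: no horizontal applied forces, so A_x = 0.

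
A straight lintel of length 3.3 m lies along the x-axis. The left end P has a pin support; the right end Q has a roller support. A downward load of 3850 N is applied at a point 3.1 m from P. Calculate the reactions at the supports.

P_x = 0, P_y = 233.3 N, Q_y = 3617 N

Taking moments about P: Q_y·3.3 − 3850·3.1 = 0 → Q_y = 11935/3.3 = 3616.67 ≈ 3617 N.
ΣF_y = 0: P_y + 3616.67 − 3850 = 0 → P_y = 233.3 N.
ΣF_x = 0: no horizontal applied forces, so P_x = 0.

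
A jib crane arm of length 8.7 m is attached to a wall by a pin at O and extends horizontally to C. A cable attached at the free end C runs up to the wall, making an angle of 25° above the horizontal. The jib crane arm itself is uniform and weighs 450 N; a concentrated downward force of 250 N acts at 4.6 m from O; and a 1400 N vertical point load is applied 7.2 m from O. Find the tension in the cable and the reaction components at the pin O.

ΣM about O: T·sin25°·8.7 − 450·4.35 − 250·4.6 − 1400·7.2 = 0 → T = 13187.5/(8.7·0.422618) = 3586.7 ≈ 3587 N.
ΣF_x = 0: O_x − T·cos25° = 0 → O_x = 3586.7 × 0.906308 = 3251 N.
ΣF_y = 0: O_y + T·sin25° − 450 − 250 − 1400 = 0 → O_y = 2100 − 3586.7 × 0.422618 = 584.2 N.

T = 3587 N, O_x = 3251 N, O_y = 584.2 N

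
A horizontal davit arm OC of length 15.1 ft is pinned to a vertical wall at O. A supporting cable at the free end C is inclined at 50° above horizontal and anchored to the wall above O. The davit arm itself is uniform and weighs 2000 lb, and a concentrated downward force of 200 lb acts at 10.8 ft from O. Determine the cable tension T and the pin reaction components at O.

ΣM about O: T·sin50°·15.1 − 2000·7.55 − 200·10.8 = 0 → T = 17260/(15.1·0.766044) = 1492.14 ≈ 1492 lb.
ΣF_x = 0: O_x − T·cos50° = 0 → O_x = 1492.14 × 0.642788 = 959.1 lb.
ΣF_y = 0: O_y + T·sin50° − 2000 − 200 = 0 → O_y = 2200 − 1492.14 × 0.766044 = 1057 lb.

T = 1492 lb, O_x = 959.1 lb, O_y = 1057 lb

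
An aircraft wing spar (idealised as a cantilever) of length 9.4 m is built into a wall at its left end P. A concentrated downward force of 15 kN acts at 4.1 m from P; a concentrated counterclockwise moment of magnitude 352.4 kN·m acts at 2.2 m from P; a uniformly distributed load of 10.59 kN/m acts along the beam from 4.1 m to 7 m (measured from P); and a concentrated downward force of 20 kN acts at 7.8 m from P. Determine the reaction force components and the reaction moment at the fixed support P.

P_x = 0, P_y = 65.71 kN, M_P = 35.55 kN·m

Resultant of the distributed load: 10.59 × 2.9 = 30.711 kN at 5.55 m from P.
ΣF_x = 0: P_x = 0.
ΣF_y = 0: P_y − 15 − 10.59·2.9 − 20 = 0 → P_y = 65.71 kN.
ΣM about P: M_P − 15·4.1 + 352.4 − (10.59·2.9)·5.55 − 20·7.8 = 0 → M_P = 35.55 kN·m.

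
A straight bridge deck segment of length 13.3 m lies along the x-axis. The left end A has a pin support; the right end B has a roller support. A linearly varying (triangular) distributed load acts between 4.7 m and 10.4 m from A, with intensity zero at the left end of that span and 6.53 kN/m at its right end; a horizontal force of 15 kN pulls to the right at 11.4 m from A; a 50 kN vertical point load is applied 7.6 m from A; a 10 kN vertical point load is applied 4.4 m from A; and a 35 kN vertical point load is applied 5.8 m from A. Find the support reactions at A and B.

Resultant of the triangular load: ½ × 6.53 × 5.7 = 18.6105 kN, acting at 8.5 m from A (one-third of the span from the peak).
Moments about A: B_y·13.3 − (½·6.53·5.7)·8.5 − 50·7.6 − 10·4.4 − 35·5.8 = 0 → B_y = 785.18925/13.3 = 59.0368 ≈ 59.04 kN.
ΣF_y = 0: A_y + 59.0368 − ½·6.53·5.7 − 50 − 10 − 35 = 0 → A_y = 54.57 kN.
ΣF_x = 0: A_x + 15 = 0 → A_x = -15.00 kN.

A_x = -15.00 kN, A_y = 54.57 kN, B_y = 59.04 kN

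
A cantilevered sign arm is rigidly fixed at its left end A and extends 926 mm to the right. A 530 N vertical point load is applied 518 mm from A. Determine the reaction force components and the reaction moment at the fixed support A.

ΣF_x = 0: A_x = 0.
ΣF_y = 0: A_y − 530 = 0 → A_y = 530.0 N.
ΣM about A: M_A − 530·518 = 0 → M_A = 274500 N·mm.

A_x = 0, A_y = 530.0 N, M_A = 274500 N·mm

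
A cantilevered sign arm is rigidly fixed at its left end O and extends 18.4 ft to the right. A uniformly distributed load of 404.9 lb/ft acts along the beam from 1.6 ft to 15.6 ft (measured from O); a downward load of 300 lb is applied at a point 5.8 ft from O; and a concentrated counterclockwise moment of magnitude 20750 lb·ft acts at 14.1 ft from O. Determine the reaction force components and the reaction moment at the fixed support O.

Resultant of the distributed load: 404.9 × 14 = 5668.6 lb at 8.6 ft from O.
ΣF_x = 0: O_x = 0.
ΣF_y = 0: O_y − 404.9·14 − 300 = 0 → O_y = 5969 lb.
ΣM about O: M_O − (404.9·14)·8.6 − 300·5.8 + 20750 = 0 → M_O = 29740 lb·ft.

O_x = 0, O_y = 5969 lb, M_O = 29740 lb·ft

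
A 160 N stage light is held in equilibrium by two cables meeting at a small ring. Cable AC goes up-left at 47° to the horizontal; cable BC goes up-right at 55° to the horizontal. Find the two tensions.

ΣF_x = 0: −T_AC·cos47° + T_BC·cos55° = 0 → T_BC = 1.18903·T_AC.
ΣF_y = 0: T_AC·sin47° + T_BC·sin55° = 160.
Substitute: T_AC·(0.731354 + 1.18903·0.819152) = 160 → T_AC = 93.8224 ≈ 93.82 N.
Then T_BC = 1.18903 × 93.8224 = 111.6 N.

T_AC = 93.82 N, T_BC = 111.6 N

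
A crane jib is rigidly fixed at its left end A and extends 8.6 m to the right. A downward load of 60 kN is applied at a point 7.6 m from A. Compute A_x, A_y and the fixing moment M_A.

ΣF_x = 0: A_x = 0.
ΣF_y = 0: A_y − 60 = 0 → A_y = 60.00 kN.
ΣM about A: M_A − 60·7.6 = 0 → M_A = 456.0 kN·m.

A_x = 0, A_y = 60.00 kN, M_A = 456.0 kN·m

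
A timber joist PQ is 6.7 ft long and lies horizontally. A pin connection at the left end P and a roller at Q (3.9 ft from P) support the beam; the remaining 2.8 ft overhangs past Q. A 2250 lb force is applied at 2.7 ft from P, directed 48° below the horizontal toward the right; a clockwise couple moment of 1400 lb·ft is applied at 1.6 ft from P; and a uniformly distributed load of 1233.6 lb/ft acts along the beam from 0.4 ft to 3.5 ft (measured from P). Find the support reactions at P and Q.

Resultant of the distributed load: 1233.6 × 3.1 = 3824.16 lb at 1.95 ft from P.
Moments about P: Q_y·3.9 − 2250·sin48°·2.7 − 1400 − (1233.6·3.1)·1.95 = 0 → Q_y = 13371.7/3.9 = 3428.64 ≈ 3429 lb.
ΣF_y = 0: P_y + 3428.64 − 2250·sin48° − 1233.6·3.1 = 0 → P_y = 2068 lb.
ΣF_x = 0: P_x + 2250·cos48° = 0 → P_x = -1506 lb.

P_x = -1506 lb, P_y = 2068 lb, Q_y = 3429 lb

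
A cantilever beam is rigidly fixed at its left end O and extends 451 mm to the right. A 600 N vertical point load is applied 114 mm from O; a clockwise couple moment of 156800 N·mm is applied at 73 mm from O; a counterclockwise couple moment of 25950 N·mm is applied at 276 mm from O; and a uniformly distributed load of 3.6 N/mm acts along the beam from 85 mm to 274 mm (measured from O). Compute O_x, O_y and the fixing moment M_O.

O_x = 0, O_y = 1280 N, M_O = 321400 N·mm

Resultant of the distributed load: 3.6 × 189 = 680.4 N at 179.5 mm from O.
ΣF_x = 0: O_x = 0.
ΣF_y = 0: O_y − 600 − 3.6·189 = 0 → O_y = 1280 N.
ΣM about O: M_O − 600·114 − 156800 + 25950 − (3.6·189)·179.5 = 0 → M_O = 321400 N·mm.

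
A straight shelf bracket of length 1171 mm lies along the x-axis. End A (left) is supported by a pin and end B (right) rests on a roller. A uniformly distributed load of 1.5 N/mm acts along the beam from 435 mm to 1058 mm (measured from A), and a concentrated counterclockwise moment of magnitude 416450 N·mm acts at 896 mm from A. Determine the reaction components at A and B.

A_x = 0, A_y = 694.4 N, B_y = 240.1 N

Resultant of the distributed load: 1.5 × 623 = 934.5 N at 746.5 mm from A.
ΣM about A: B_y·1171 − (1.5·623)·746.5 + 416450 = 0 → B_y = 281154.25/1171 = 240.098 ≈ 240.1 N.
ΣF_y = 0: A_y + 240.098 − 1.5·623 = 0 → A_y = 694.4 N.
ΣF_x = 0: no horizontal applied forces, so A_x = 0.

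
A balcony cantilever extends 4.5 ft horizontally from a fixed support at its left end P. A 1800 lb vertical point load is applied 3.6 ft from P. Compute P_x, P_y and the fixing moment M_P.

P_x = 0, P_y = 1800 lb, M_P = 6480 lb·ft

ΣF_x = 0: P_x = 0.
ΣF_y = 0: P_y − 1800 = 0 → P_y = 1800 lb.
ΣM about P: M_P − 1800·3.6 = 0 → M_P = 6480 lb·ft.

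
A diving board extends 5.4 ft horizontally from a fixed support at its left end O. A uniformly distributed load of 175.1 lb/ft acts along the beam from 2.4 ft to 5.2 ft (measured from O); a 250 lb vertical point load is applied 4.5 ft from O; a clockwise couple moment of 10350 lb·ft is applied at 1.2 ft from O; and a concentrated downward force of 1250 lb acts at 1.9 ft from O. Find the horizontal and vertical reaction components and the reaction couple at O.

O_x = 0, O_y = 1990 lb, M_O = 15710 lb·ft

Resultant of the distributed load: 175.1 × 2.8 = 490.28 lb at 3.8 ft from O.
ΣF_x = 0: O_x = 0.
ΣF_y = 0: O_y − 175.1·2.8 − 250 − 1250 = 0 → O_y = 1990 lb.
ΣM about O: M_O − (175.1·2.8)·3.8 − 250·4.5 − 10350 − 1250·1.9 = 0 → M_O = 15710 lb·ft.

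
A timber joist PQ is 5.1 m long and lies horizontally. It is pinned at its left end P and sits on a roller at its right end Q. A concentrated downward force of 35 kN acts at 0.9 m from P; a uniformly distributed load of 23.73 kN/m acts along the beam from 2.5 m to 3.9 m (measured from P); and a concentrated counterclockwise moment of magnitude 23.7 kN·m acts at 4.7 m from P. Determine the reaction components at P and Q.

Resultant of the distributed load: 23.73 × 1.4 = 33.222 kN at 3.2 m from P.
Moments about P: Q_y·5.1 − 35·0.9 − (23.73·1.4)·3.2 + 23.7 = 0 → Q_y = 114.1104/5.1 = 22.3746 ≈ 22.37 kN.
ΣF_y = 0: P_y + 22.3746 − 35 − 23.73·1.4 = 0 → P_y = 45.85 kN.
ΣF_x = 0: no horizontal applied forces, so P_x = 0.

P_x = 0, P_y = 45.85 kN, Q_y = 22.37 kN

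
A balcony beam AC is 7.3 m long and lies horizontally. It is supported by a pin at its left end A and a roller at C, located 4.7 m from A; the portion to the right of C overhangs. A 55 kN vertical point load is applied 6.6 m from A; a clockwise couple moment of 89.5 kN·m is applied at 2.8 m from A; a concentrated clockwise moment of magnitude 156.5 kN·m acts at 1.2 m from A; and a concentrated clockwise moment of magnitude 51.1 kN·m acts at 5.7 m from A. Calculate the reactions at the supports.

Taking moments about A: C_y·4.7 − 55·6.6 − 89.5 − 156.5 − 51.1 = 0 → C_y = 660.1/4.7 = 140.447 ≈ 140.4 kN.
ΣF_y = 0: A_y + 140.447 − 55 = 0 → A_y = -85.45 kN.
ΣF_x = 0: no horizontal applied forces, so A_x = 0.

A_x = 0, A_y = -85.45 kN, C_y = 140.4 kN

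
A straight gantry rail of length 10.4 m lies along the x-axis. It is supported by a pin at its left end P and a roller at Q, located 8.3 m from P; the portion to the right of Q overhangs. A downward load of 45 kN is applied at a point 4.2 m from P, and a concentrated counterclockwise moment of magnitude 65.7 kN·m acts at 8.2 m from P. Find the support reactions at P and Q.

P_x = 0, P_y = 30.14 kN, Q_y = 14.86 kN

ΣM about P: Q_y·8.3 − 45·4.2 + 65.7 = 0 → Q_y = 123.3/8.3 = 14.8554 ≈ 14.86 kN.
ΣF_y = 0: P_y + 14.8554 − 45 = 0 → P_y = 30.14 kN.
ΣF_x = 0: no horizontal applied forces, so P_x = 0.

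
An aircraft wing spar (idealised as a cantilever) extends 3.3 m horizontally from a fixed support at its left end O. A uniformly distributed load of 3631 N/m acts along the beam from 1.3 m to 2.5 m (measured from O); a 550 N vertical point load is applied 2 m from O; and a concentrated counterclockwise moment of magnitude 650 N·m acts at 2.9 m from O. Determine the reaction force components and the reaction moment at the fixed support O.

Resultant of the distributed load: 3631 × 1.2 = 4357.2 N at 1.9 m from O.
ΣF_x = 0: O_x = 0.
ΣF_y = 0: O_y − 3631·1.2 − 550 = 0 → O_y = 4907 N.
ΣM about O: M_O − (3631·1.2)·1.9 − 550·2 + 650 = 0 → M_O = 8729 N·m.

O_x = 0, O_y = 4907 N, M_O = 8729 N·m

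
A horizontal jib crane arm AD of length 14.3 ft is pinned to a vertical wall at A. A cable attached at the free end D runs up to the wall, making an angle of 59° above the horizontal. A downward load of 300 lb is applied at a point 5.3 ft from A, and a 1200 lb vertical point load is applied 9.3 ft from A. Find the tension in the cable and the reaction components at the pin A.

T = 1040 lb, A_x = 535.7 lb, A_y = 608.4 lb

ΣM about A: T·sin59°·14.3 − 300·5.3 − 1200·9.3 = 0 → T = 12750/(14.3·0.857167) = 1040.18 ≈ 1040 lb.
ΣF_x = 0: A_x − T·cos59° = 0 → A_x = 1040.18 × 0.515038 = 535.7 lb.
ΣF_y = 0: A_y + T·sin59° − 300 − 1200 = 0 → A_y = 1500 − 1040.18 × 0.857167 = 608.4 lb.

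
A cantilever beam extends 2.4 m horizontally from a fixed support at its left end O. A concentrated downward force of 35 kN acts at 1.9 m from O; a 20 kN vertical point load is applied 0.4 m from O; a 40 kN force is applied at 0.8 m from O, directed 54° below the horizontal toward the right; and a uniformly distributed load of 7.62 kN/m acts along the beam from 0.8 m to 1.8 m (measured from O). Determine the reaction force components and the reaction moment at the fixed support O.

Resultant of the distributed load: 7.62 × 1 = 7.62 kN at 1.3 m from O.
ΣF_x = 0: O_x + 40·cos54° = 0 → O_x = -23.51 kN.
ΣF_y = 0: O_y − 35 − 20 − 40·sin54° − 7.62·1 = 0 → O_y = 94.98 kN.
ΣM about O: M_O − 35·1.9 − 20·0.4 − 40·sin54°·0.8 − (7.62·1)·1.3 = 0 → M_O = 110.3 kN·m.

O_x = -23.51 kN, O_y = 94.98 kN, M_O = 110.3 kN·m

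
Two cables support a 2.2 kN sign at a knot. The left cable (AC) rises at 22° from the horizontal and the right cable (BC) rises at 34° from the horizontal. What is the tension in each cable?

ΣF_x = 0: −T_AC·cos22° + T_BC·cos34° = 0 → T_BC = 1.11839·T_AC.
ΣF_y = 0: T_AC·sin22° + T_BC·sin34° = 2.2.
Substitute: T_AC·(0.374607 + 1.11839·0.559193) = 2.2 → T_AC = 2.19999 ≈ 2.200 kN.
Then T_BC = 1.11839 × 2.19999 = 2.460 kN.

T_AC = 2.200 kN, T_BC = 2.460 kN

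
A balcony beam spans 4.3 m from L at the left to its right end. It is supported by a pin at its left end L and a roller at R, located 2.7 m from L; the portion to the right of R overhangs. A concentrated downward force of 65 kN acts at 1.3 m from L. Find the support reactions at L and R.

L_x = 0, L_y = 33.70 kN, R_y = 31.30 kN

ΣM about L: R_y·2.7 − 65·1.3 = 0 → R_y = 84.5/2.7 = 31.2963 ≈ 31.30 kN.
ΣF_y = 0: L_y + 31.2963 − 65 = 0 → L_y = 33.70 kN.
ΣF_x = 0: no horizontal applied forces, so L_x = 0.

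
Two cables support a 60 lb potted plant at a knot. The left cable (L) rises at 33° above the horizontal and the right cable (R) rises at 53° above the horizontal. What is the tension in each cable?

T_L = 36.20 lb, T_R = 50.44 lb

ΣF_x = 0: −T_L·cos33° + T_R·cos53° = 0 → T_R = 1.39357·T_L.
ΣF_y = 0: T_L·sin33° + T_R·sin53° = 60.
Substitute: T_L·(0.544639 + 1.39357·0.798636) = 60 → T_L = 36.197 ≈ 36.20 lb.
Then T_R = 1.39357 × 36.197 = 50.44 lb.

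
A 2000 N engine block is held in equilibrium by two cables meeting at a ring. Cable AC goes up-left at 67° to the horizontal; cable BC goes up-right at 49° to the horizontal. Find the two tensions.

ΣF_x = 0: −T_AC·cos67° + T_BC·cos49° = 0 → T_BC = 0.595573·T_AC.
ΣF_y = 0: T_AC·sin67° + T_BC·sin49° = 2000.
Substitute: T_AC·(0.920505 + 0.595573·0.75471) = 2000 → T_AC = 1459.86 ≈ 1460 N.
Then T_BC = 0.595573 × 1459.86 = 869.5 N.

T_AC = 1460 N, T_BC = 869.5 N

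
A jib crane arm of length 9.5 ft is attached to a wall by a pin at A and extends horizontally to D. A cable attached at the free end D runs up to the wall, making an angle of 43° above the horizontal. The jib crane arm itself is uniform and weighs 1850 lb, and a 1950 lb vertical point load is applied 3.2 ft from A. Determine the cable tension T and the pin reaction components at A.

T = 2319 lb, A_x = 1696 lb, A_y = 2218 lb

ΣM about A: T·sin43°·9.5 − 1850·4.75 − 1950·3.2 = 0 → T = 15027.5/(9.5·0.681998) = 2319.42 ≈ 2319 lb.
ΣF_x = 0: A_x − T·cos43° = 0 → A_x = 2319.42 × 0.731354 = 1696 lb.
ΣF_y = 0: A_y + T·sin43° − 1850 − 1950 = 0 → A_y = 3800 − 2319.42 × 0.681998 = 2218 lb.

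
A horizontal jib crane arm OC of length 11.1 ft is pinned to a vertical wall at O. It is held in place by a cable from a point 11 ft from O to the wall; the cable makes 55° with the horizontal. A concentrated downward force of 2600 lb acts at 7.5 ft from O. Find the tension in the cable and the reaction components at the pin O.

T = 2164 lb, O_x = 1241 lb, O_y = 827.3 lb

ΣM about O: T·sin55°·11 − 2600·7.5 = 0 → T = 19500/(11·0.819152) = 2164.1 ≈ 2164 lb.
ΣF_x = 0: O_x − T·cos55° = 0 → O_x = 2164.1 × 0.573576 = 1241 lb.
ΣF_y = 0: O_y + T·sin55° − 2600 = 0 → O_y = 2600 − 2164.1 × 0.819152 = 827.3 lb.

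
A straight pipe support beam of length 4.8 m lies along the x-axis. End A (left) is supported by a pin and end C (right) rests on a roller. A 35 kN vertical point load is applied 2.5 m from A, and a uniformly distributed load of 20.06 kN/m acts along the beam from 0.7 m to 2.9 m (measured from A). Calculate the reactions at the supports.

Resultant of the distributed load: 20.06 × 2.2 = 44.132 kN at 1.8 m from A.
Taking moments about A: C_y·4.8 − 35·2.5 − (20.06·2.2)·1.8 = 0 → C_y = 166.9376/4.8 = 34.7787 ≈ 34.78 kN.
ΣF_y = 0: A_y + 34.7787 − 35 − 20.06·2.2 = 0 → A_y = 44.35 kN.
ΣF_x = 0: no horizontal applied forces, so A_x = 0.

A_x = 0, A_y = 44.35 kN, C_y = 34.78 kN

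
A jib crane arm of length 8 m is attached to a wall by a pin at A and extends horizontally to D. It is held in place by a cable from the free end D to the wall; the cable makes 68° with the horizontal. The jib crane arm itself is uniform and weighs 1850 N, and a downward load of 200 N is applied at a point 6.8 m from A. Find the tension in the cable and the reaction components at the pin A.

ΣM about A: T·sin68°·8 − 1850·4 − 200·6.8 = 0 → T = 8760/(8·0.927184) = 1181 N.
ΣF_x = 0: A_x − T·cos68° = 0 → A_x = 1181 × 0.374607 = 442.4 N.
ΣF_y = 0: A_y + T·sin68° − 1850 − 200 = 0 → A_y = 2050 − 1181 × 0.927184 = 955.0 N.

T = 1181 N, A_x = 442.4 N, A_y = 955.0 N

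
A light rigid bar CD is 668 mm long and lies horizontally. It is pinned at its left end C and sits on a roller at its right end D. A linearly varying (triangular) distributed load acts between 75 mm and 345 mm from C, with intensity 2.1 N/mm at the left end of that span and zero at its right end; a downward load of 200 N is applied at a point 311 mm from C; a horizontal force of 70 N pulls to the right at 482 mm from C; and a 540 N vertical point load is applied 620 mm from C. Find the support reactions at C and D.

C_x = -70.00 N, C_y = 359.2 N, D_y = 664.3 N

Resultant of the triangular load: ½ × 2.1 × 270 = 283.5 N, acting at 165 mm from C (one-third of the span from the peak).
Taking moments about C: D_y·668 − (½·2.1·270)·165 − 200·311 − 540·620 = 0 → D_y = 443777.5/668 = 664.338 ≈ 664.3 N.
ΣF_y = 0: C_y + 664.338 − ½·2.1·270 − 200 − 540 = 0 → C_y = 359.2 N.
ΣF_x = 0: C_x + 70 = 0 → C_x = -70.00 N.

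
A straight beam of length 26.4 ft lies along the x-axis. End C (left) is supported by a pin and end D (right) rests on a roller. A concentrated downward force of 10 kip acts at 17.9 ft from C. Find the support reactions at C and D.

ΣM about C: D_y·26.4 − 10·17.9 = 0 → D_y = 179/26.4 = 6.7803 ≈ 6.780 kip.
ΣF_y = 0: C_y + 6.7803 − 10 = 0 → C_y = 3.220 kip.
ΣF_x = 0: no horizontal applied forces, so C_x = 0.

C_x = 0, C_y = 3.220 kip, D_y = 6.780 kip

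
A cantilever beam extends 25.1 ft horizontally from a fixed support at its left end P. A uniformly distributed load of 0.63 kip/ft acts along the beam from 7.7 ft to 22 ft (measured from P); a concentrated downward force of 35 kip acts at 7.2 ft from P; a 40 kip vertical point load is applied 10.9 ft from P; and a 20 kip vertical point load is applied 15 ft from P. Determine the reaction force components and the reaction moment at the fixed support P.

P_x = 0, P_y = 104.0 kip, M_P = 1122 kip·ft

Resultant of the distributed load: 0.63 × 14.3 = 9.009 kip at 14.85 ft from P.
ΣF_x = 0: P_x = 0.
ΣF_y = 0: P_y − 0.63·14.3 − 35 − 40 − 20 = 0 → P_y = 104.0 kip.
ΣM about P: M_P − (0.63·14.3)·14.85 − 35·7.2 − 40·10.9 − 20·15 = 0 → M_P = 1122 kip·ft.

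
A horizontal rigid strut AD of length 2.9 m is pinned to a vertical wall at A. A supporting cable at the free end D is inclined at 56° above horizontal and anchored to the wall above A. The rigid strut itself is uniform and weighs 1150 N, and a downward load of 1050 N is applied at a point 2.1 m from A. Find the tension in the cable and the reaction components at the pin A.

ΣM about A: T·sin56°·2.9 − 1150·1.45 − 1050·2.1 = 0 → T = 3872.5/(2.9·0.829038) = 1610.72 ≈ 1611 N.
ΣF_x = 0: A_x − T·cos56° = 0 → A_x = 1610.72 × 0.559193 = 900.7 N.
ΣF_y = 0: A_y + T·sin56° − 1150 − 1050 = 0 → A_y = 2200 − 1610.72 × 0.829038 = 864.7 N.

T = 1611 N, A_x = 900.7 N, A_y = 864.7 N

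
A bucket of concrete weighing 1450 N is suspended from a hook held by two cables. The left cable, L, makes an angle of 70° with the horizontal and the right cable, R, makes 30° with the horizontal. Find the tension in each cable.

T_L = 1275 N, T_R = 503.6 N

ΣF_x = 0: −T_L·cos70° + T_R·cos30° = 0 → T_R = 0.394931·T_L.
ΣF_y = 0: T_L·sin70° + T_R·sin30° = 1450.
Substitute: T_L·(0.939693 + 0.394931·0.5) = 1450 → T_L = 1275.11 ≈ 1275 N.
Then T_R = 0.394931 × 1275.11 = 503.6 N.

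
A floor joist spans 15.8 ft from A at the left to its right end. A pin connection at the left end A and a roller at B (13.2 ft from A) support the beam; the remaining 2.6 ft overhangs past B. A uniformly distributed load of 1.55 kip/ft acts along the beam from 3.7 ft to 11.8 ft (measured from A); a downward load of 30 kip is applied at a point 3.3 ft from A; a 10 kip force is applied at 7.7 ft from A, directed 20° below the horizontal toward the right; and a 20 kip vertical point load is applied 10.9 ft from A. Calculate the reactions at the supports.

A_x = -9.397 kip, A_y = 32.59 kip, B_y = 33.38 kip

Resultant of the distributed load: 1.55 × 8.1 = 12.555 kip at 7.75 ft from A.
Taking moments about A: B_y·13.2 − (1.55·8.1)·7.75 − 30·3.3 − 10·sin20°·7.7 − 20·10.9 = 0 → B_y = 440.637/13.2 = 33.3816 ≈ 33.38 kip.
ΣF_y = 0: A_y + 33.3816 − 1.55·8.1 − 30 − 10·sin20° − 20 = 0 → A_y = 32.59 kip.
ΣF_x = 0: A_x + 10·cos20° = 0 → A_x = -9.397 kip.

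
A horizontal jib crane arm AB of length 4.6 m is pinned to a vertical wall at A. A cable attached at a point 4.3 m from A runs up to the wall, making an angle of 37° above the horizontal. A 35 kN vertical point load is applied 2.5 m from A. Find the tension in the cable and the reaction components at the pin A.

ΣM about A: T·sin37°·4.3 − 35·2.5 = 0 → T = 87.5/(4.3·0.601815) = 33.8124 ≈ 33.81 kN.
ΣF_x = 0: A_x − T·cos37° = 0 → A_x = 33.8124 × 0.798636 = 27.00 kN.
ΣF_y = 0: A_y + T·sin37° − 35 = 0 → A_y = 35 − 33.8124 × 0.601815 = 14.65 kN.

T = 33.81 kN, A_x = 27.00 kN, A_y = 14.65 kN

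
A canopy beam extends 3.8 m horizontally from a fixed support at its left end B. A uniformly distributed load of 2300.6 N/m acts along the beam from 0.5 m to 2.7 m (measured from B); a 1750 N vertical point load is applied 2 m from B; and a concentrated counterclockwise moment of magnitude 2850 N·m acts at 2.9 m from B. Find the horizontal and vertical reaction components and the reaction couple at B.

B_x = 0, B_y = 6811 N, M_B = 8748 N·m

Resultant of the distributed load: 2300.6 × 2.2 = 5061.32 N at 1.6 m from B.
ΣF_x = 0: B_x = 0.
ΣF_y = 0: B_y − 2300.6·2.2 − 1750 = 0 → B_y = 6811 N.
ΣM about B: M_B − (2300.6·2.2)·1.6 − 1750·2 + 2850 = 0 → M_B = 8748 N·m.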